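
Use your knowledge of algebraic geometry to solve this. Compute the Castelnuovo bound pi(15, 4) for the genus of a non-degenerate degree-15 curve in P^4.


Castelnuovo's bound: write d - 1 = m(r-1) + epsilon with 0 <= epsilon < r-1.
d - 1 = 15 - 1 = 14
r - 1 = 4 - 1 = 3
14 = 4*3 + 2, so m = 4, epsilon = 2
pi(d, r) = m(m-1)(r-1)/2 + m*epsilon
= 4*3*3/2 + 4*2
= 36/2 + 8
= 18 + 8 = 26

26


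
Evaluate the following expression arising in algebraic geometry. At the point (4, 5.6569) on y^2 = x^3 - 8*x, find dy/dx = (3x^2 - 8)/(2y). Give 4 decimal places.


Using implicit differentiation of y^2 = x^3 - 8*x:
2y * dy/dx = 3x^2 - 8
dy/dx = (3x^2 - 8)/(2y)
Numerator: 3*4^2 - 8 = 40
Denominator: 2*5.6569 = 11.3138
dy/dx = 40/11.3138 = 3.5355

3.5355


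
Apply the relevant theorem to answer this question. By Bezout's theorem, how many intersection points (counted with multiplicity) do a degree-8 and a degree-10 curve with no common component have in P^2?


Bezout's theorem states the intersection count equals the product of degrees.
Intersection count = 8 * 10 = 80

80


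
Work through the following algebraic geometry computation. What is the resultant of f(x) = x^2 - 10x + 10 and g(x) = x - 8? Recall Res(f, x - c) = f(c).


For Res(f, x - c), we evaluate f at x = c.
f(8) = 8^2 - 10*8 + 10
= 64 - 80 + 10
= -16 + 10 = -6
Res(f, g) = -6

-6


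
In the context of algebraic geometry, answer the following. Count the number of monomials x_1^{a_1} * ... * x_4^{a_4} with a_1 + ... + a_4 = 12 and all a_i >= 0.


The number of degree-12 monomials in 4 variables is C(d+n-1, n-1).
= C(12+4-1, 4-1) = C(15, 3)
= 455

455


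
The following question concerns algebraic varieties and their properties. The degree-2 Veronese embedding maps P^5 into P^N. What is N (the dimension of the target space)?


The Veronese embedding v_d: P^n -> P^N maps each point to all
degree-d monomials in n+1 homogeneous coordinates.
N = C(n+d, d) - 1
N = C(5+2, 2) - 1
N = C(7, 2) - 1
C(7, 2) = 21
N = 21 - 1 = 20

20


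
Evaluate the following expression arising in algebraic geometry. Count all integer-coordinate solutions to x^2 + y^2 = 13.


Systematically check integer values of x where x^2 <= 13.
For each valid x, check if 13 - x^2 is a perfect square.
x=2: 13 - 4 = 9, sqrt = 3 (valid)
x=3: 13 - 9 = 4, sqrt = 2 (valid)
Total integer solutions found: 8

8


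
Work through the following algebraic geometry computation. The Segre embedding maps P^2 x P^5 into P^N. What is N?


The Segre embedding maps P^m x P^n into P^N via
all products of coordinates from each factor.
N = (m+1)(n+1) - 1
N = (2+1)(5+1) - 1
N = 3*6 - 1
N = 18 - 1 = 17

17


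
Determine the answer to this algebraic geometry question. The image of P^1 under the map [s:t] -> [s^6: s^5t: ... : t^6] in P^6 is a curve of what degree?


The rational normal curve in P^6 is the image of P^1 under the 6-uple Veronese.
A general hyperplane in P^6 pulls back to a degree-6 form on P^1, which has 6 zeros,
so the curve meets a general hyperplane in 6 points. Degree = 6.

6


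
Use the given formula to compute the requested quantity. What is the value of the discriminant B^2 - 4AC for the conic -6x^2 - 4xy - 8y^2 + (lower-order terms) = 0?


The discriminant of a conic Ax^2 + Bxy + Cy^2 + ... = 0 is B^2 - 4AC.
B^2 = (-4)^2 = 16
4AC = 4*(-6)*(-8) = 192
Discriminant = 16 - 192 = -176

-176


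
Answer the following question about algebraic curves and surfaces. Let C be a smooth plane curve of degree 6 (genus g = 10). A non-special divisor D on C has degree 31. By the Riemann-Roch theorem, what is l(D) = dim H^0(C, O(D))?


First, compute the genus of a smooth plane curve of degree 6:
g = (d-1)(d-2)/2 = (6-1)(6-2)/2 = 10
For a non-special divisor D (i.e., h^1(D) = 0), Riemann-Roch gives:
l(D) = deg(D) - g + 1
Since deg(D) = 31 >= 2g - 1 = 19, D is non-special.
l(D) = 31 - 10 + 1 = 22

22


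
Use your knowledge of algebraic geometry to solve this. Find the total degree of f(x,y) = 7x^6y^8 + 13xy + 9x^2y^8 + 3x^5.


Examine each term for its total degree (sum of exponents).
  Term '7x^6y^8' has total degree 6+8 = 14.
  Term '13xy' has total degree 1+1 = 2.
  Term '9x^2y^8' has total degree 2+8 = 10.
  Term '3x^5' has total degree 5+0 = 5.
The maximum total degree among all terms is 14.

14


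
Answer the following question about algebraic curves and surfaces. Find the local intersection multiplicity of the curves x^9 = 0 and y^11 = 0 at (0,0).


The intersection multiplicity of V(x^a) and V(y^b) at the origin is:
I(O; V(x^9), V(y^11)) = dim_k(k[x,y]/(x^9, y^11))
A basis for k[x,y]/(x^9, y^11) is the set of monomials x^i * y^j
where 0 <= i < 9 and 0 <= j < 11.
The number of such monomials is 9 * 11 = 99

99


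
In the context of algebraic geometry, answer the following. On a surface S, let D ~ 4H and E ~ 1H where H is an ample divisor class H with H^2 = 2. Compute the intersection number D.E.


Using bilinearity of the intersection pairing on a surface S:
(aH).(bH) = ab * (H.H)
We have H^2 = 2.
D.E = (4H).(1H) = 4*1*2
= 4*2
= 8

8


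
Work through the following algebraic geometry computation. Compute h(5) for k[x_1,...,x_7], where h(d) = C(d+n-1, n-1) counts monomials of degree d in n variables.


The Hilbert function for the polynomial ring in 7 variables is:
h(d) = C(d+n-1, n-1)
h(5) = C(5+7-1, 7-1) = C(11, 6)
= 11! / (6! * 5!)
= 462

462


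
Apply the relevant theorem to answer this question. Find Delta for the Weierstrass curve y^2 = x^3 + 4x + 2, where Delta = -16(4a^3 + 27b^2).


Compute each component:
4a^3 = 4*4^3 = 4*64 = 256
27b^2 = 27*2^2 = 27*4 = 108
4a^3 + 27b^2 = 256 + 108 = 364
Delta = -16*364 = -5824

-5824


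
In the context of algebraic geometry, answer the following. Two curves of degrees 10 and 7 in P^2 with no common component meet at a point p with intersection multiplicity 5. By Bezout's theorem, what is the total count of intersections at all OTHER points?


By Bezout's theorem, the total intersection number is d1 * d2.
Total = 10 * 7 = 70
Intersection multiplicity at p = 5
Remaining intersections = 70 - 5 = 65

65


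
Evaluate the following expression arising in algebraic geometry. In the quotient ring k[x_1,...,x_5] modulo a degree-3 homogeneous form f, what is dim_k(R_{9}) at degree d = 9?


For R = k[x_1,...,x_n]/(f) with f homogeneous of degree e:
The Hilbert series is (1 - t^e)/(1 - t)^n.
So h(d) = C(d+n-1, n-1) - C(d-e+n-1, n-1) for d >= e.
With n=5, e=3, d=9:
C(9+5-1, 5-1) = C(13, 4) = 715
C(9-3+5-1, 5-1) = C(10, 4) = 210
h(9) = 715 - 210 = 505

505


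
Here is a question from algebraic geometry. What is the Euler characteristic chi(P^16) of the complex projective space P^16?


The complex projective space P^16 has one cell in each even real dimension 0, 2, ..., 32.
The cohomology groups are H^{2k}(P^16) = Z for k = 0,...,16, and 0 otherwise.
Euler characteristic = sum of Betti numbers = 1 per even-dimensional cohomology group.
chi(P^16) = 16 + 1 = 17

17


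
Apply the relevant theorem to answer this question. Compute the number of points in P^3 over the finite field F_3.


P^3(F_3) has (q^(n+1) - 1)/(q - 1) points.
= 3^3 + 3^2 + 3^1 + 3^0
= 27 + 9 + 3 + 1
= 40

40


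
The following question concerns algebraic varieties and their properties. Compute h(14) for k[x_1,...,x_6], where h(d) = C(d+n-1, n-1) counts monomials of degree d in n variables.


The Hilbert function for the polynomial ring in 6 variables is:
h(d) = C(d+n-1, n-1)
h(14) = C(14+6-1, 6-1) = C(19, 5)
= 19! / (5! * 14!)
= 11628

11628


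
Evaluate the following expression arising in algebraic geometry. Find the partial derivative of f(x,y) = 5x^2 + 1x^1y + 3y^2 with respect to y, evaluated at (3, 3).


df/dy = 1*x^1 + 2*3*y^1
At (3,3): 1*3^1 + 2*3*3^1
= 3 + 18
= 21

21


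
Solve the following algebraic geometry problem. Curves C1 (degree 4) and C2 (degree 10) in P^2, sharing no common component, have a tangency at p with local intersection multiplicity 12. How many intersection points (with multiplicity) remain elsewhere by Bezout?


By Bezout's theorem, the total intersection number is d1 * d2.
Total = 4 * 10 = 40
Intersection multiplicity at p = 12
Remaining intersections = 40 - 12 = 28

28


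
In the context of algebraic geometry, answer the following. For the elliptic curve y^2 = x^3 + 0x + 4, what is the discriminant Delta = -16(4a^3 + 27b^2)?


Compute each component:
4a^3 = 4*0^3 = 4*0 = 0
27b^2 = 27*4^2 = 27*16 = 432
4a^3 + 27b^2 = 0 + 432 = 432
Delta = -16*432 = -6912

-6912


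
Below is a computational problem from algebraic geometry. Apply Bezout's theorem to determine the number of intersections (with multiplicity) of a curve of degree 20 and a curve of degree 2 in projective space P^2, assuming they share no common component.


Bezout's theorem states the intersection count equals the product of degrees.
Intersection count = 20 * 2 = 40

40


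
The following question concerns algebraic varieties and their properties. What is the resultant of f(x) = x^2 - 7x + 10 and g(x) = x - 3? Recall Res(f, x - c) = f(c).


For Res(f, x - c), we evaluate f at x = c.
f(3) = 3^2 - 7*3 + 10
= 9 - 21 + 10
= -12 + 10 = -2
Res(f, g) = -2

-2


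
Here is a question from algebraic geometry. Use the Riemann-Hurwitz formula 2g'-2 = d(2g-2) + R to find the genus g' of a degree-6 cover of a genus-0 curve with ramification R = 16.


Riemann-Hurwitz formula: 2g' - 2 = d(2g - 2) + R
Given: d = 6, g = 0, R = 16
2g' - 2 = 6*(2*0 - 2) + 16
2g' - 2 = 6*(-2) + 16
2g' - 2 = -12 + 16 = 4
2g' = 6
g' = 3

3


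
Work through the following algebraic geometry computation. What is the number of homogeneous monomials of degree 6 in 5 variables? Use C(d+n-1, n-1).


The number of degree-6 monomials in 5 variables is C(d+n-1, n-1).
= C(6+5-1, 5-1) = C(10, 4)
= 210

210


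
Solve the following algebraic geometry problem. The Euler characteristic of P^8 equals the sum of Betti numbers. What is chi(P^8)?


The complex projective space P^8 has one cell in each even real dimension 0, 2, ..., 16.
The cohomology groups are H^{2k}(P^8) = Z for k = 0,...,8, and 0 otherwise.
Euler characteristic = sum of Betti numbers = 1 per even-dimensional cohomology group.
chi(P^8) = 8 + 1 = 9

9


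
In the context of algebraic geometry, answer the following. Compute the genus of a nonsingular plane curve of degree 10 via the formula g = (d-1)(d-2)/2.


Using the genus formula for smooth plane curves:
g = (d-1)(d-2)/2
g = (10-1)(10-2)/2
g = 9*8/2
g = 72/2 = 36

36


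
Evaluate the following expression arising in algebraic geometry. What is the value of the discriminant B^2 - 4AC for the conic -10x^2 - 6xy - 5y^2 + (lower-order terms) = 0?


The discriminant of a conic Ax^2 + Bxy + Cy^2 + ... = 0 is B^2 - 4AC.
B^2 = (-6)^2 = 36
4AC = 4*(-10)*(-5) = 200
Discriminant = 36 - 200 = -164

-164


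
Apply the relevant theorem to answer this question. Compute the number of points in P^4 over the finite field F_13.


P^4(F_13) has (q^(n+1) - 1)/(q - 1) points.
= 13^4 + 13^3 + 13^2 + 13^1 + 13^0
= 28561 + 2197 + 169 + 13 + 1
= 30941

30941


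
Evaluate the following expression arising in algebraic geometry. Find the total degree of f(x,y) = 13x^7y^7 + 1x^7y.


Examine each term for its total degree (sum of exponents).
  Term '13x^7y^7' has total degree 7+7 = 14.
  Term '1x^7y' has total degree 7+1 = 8.
The maximum total degree among all terms is 14.

14


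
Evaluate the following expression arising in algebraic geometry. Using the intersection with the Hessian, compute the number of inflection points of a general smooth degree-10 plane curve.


For a general smooth plane curve C of degree d, the inflection points are
the intersection of C with its Hessian curve, which has degree 3(d-2).
By Bezout, the total intersection number is d * 3(d-2) = 10 * 24 = 240.
For a general curve every flex is ordinary, so each contributes
multiplicity 1 to C·Hess(C), and the number of distinct inflection
points is 3d(d-2).
Inflection points = 3*10*(10-2) = 3*10*8 = 240

240


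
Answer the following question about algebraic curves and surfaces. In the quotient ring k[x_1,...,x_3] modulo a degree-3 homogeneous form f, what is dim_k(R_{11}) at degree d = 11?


For R = k[x_1,...,x_n]/(f) with f homogeneous of degree e:
The Hilbert series is (1 - t^e)/(1 - t)^n.
So h(d) = C(d+n-1, n-1) - C(d-e+n-1, n-1) for d >= e.
With n=3, e=3, d=11:
C(11+3-1, 3-1) = C(13, 2) = 78
C(11-3+3-1, 3-1) = C(10, 2) = 45
h(11) = 78 - 45 = 33

33


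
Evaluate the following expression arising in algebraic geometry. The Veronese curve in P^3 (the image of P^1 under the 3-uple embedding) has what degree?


The rational normal curve in P^3 is the image of P^1 under the 3-uple Veronese.
A general hyperplane in P^3 pulls back to a degree-3 form on P^1, which has 3 zeros,
so the curve meets a general hyperplane in 3 points. Degree = 3.

3


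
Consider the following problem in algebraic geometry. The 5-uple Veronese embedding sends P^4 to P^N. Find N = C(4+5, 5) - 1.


The Veronese embedding v_d: P^n -> P^N maps each point to all
degree-d monomials in n+1 homogeneous coordinates.
N = C(n+d, d) - 1
N = C(4+5, 5) - 1
N = C(9, 5) - 1
C(9, 5) = 126
N = 126 - 1 = 125

125


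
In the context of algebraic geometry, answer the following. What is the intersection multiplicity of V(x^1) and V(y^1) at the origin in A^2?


The intersection multiplicity of V(x^a) and V(y^b) at the origin is:
I(O; V(x^1), V(y^1)) = dim_k(k[x,y]/(x^1, y^1))
A basis for k[x,y]/(x^1, y^1) is the set of monomials x^i * y^j
where 0 <= i < 1 and 0 <= j < 1.
The number of such monomials is 1 * 1 = 1

1


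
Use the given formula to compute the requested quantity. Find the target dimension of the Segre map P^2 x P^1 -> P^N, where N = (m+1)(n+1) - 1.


The Segre embedding maps P^m x P^n into P^N via
all products of coordinates from each factor.
N = (m+1)(n+1) - 1
N = (2+1)(1+1) - 1
N = 3*2 - 1
N = 6 - 1 = 5

5


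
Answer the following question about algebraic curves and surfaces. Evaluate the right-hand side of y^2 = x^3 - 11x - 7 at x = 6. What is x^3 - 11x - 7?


Compute x^3 - 11x - 7 at x = 6:
x^3 = 6^3 = 216
(-11)*x = (-11)*6 = -66
Sum: 216 - 66 - 7 = 143

143


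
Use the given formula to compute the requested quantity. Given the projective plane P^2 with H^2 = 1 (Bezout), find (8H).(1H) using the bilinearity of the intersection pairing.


Using bilinearity of the intersection pairing on the projective plane P^2:
(aH).(bH) = ab * (H.H)
We have H^2 = 1 (Bezout).
D.E = (8H).(1H) = 8*1*1
= 8*1
= 8

8


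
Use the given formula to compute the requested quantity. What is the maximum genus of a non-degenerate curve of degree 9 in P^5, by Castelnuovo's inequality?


Castelnuovo's bound: write d - 1 = m(r-1) + epsilon with 0 <= epsilon < r-1.
d - 1 = 9 - 1 = 8
r - 1 = 5 - 1 = 4
8 = 2*4 + 0, so m = 2, epsilon = 0
pi(d, r) = m(m-1)(r-1)/2 + m*epsilon
= 2*1*4/2 + 2*0
= 8/2 + 0
= 4 + 0 = 4

4


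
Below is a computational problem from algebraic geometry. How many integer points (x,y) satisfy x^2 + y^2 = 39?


Systematically check integer values of x where x^2 <= 39.
For each valid x, check if 39 - x^2 is a perfect square.
Total integer solutions found: 0

0


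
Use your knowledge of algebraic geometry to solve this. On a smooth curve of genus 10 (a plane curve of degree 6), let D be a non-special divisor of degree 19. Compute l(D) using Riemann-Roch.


First, compute the genus of a smooth plane curve of degree 6:
g = (d-1)(d-2)/2 = (6-1)(6-2)/2 = 10
For a non-special divisor D (i.e., h^1(D) = 0), Riemann-Roch gives:
l(D) = deg(D) - g + 1
Since deg(D) = 19 >= 2g - 1 = 19, D is non-special.
l(D) = 19 - 10 + 1 = 10

10


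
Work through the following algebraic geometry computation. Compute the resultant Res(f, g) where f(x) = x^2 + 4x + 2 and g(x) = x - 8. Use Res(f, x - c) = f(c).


For Res(f, x - c), we evaluate f at x = c.
f(8) = 8^2 + 4*8 + 2
= 64 + 32 + 2
= 96 + 2 = 98
Res(f, g) = 98

98


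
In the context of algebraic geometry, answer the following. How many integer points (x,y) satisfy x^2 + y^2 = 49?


Systematically check integer values of x where x^2 <= 49.
For each valid x, check if 49 - x^2 is a perfect square.
x=0: 49 - 0 = 49, sqrt = 7 (valid)
x=7: 49 - 49 = 0, sqrt = 0 (valid)
Total integer solutions found: 4

4


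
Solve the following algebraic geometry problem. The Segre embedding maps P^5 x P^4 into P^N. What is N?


The Segre embedding maps P^m x P^n into P^N via
all products of coordinates from each factor.
N = (m+1)(n+1) - 1
N = (5+1)(4+1) - 1
N = 6*5 - 1
N = 30 - 1 = 29

29


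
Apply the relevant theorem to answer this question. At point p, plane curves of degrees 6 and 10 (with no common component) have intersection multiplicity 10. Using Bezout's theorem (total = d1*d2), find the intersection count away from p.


By Bezout's theorem, the total intersection number is d1 * d2.
Total = 6 * 10 = 60
Intersection multiplicity at p = 10
Remaining intersections = 60 - 10 = 50

50


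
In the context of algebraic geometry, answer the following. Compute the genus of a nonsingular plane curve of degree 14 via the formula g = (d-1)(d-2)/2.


Using the genus formula for smooth plane curves:
g = (d-1)(d-2)/2
g = (14-1)(14-2)/2
g = 13*12/2
g = 156/2 = 78

78


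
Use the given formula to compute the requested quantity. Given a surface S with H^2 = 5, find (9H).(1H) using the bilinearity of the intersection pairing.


Using bilinearity of the intersection pairing on a surface S:
(aH).(bH) = ab * (H.H)
We have H^2 = 5.
D.E = (9H).(1H) = 9*1*5
= 9*5
= 45

45


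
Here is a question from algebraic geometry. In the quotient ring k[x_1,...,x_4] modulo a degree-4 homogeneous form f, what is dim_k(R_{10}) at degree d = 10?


For R = k[x_1,...,x_n]/(f) with f homogeneous of degree e:
The Hilbert series is (1 - t^e)/(1 - t)^n.
So h(d) = C(d+n-1, n-1) - C(d-e+n-1, n-1) for d >= e.
With n=4, e=4, d=10:
C(10+4-1, 4-1) = C(13, 3) = 286
C(10-4+4-1, 4-1) = C(9, 3) = 84
h(10) = 286 - 84 = 202

202


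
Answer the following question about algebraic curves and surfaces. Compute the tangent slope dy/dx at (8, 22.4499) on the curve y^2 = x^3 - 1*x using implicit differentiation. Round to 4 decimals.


Using implicit differentiation of y^2 = x^3 - 1*x:
2y * dy/dx = 3x^2 - 1
dy/dx = (3x^2 - 1)/(2y)
Numerator: 3*8^2 - 1 = 191
Denominator: 2*22.4499 = 44.8998
dy/dx = 191/44.8998 = 4.2539

4.2539


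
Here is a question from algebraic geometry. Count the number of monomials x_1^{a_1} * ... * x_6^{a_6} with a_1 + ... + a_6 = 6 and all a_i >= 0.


The number of degree-6 monomials in 6 variables is C(d+n-1, n-1).
= C(6+6-1, 6-1) = C(11, 5)
= 462

462


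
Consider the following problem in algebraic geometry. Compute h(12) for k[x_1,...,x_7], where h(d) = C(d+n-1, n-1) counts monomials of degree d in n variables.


The Hilbert function for the polynomial ring in 7 variables is:
h(d) = C(d+n-1, n-1)
h(12) = C(12+7-1, 7-1) = C(18, 6)
= 18! / (6! * 12!)
= 18564

18564


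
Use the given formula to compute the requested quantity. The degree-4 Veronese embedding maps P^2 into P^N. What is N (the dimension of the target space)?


The Veronese embedding v_d: P^n -> P^N maps each point to all
degree-d monomials in n+1 homogeneous coordinates.
N = C(n+d, d) - 1
N = C(2+4, 4) - 1
N = C(6, 4) - 1
C(6, 4) = 15
N = 15 - 1 = 14

14


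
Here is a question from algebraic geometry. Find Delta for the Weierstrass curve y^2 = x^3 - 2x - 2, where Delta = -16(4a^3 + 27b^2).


Compute each component:
4a^3 = 4*(-2)^3 = 4*(-8) = -32
27b^2 = 27*(-2)^2 = 27*4 = 108
4a^3 + 27b^2 = -32 + 108 = 76
Delta = -16*76 = -1216

-1216


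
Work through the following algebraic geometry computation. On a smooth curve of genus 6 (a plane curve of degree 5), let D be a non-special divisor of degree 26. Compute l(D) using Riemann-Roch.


First, compute the genus of a smooth plane curve of degree 5:
g = (d-1)(d-2)/2 = (5-1)(5-2)/2 = 6
For a non-special divisor D (i.e., h^1(D) = 0), Riemann-Roch gives:
l(D) = deg(D) - g + 1
Since deg(D) = 26 >= 2g - 1 = 11, D is non-special.
l(D) = 26 - 6 + 1 = 21

21


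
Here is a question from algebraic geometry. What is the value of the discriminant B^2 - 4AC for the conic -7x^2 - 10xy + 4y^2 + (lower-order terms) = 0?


The discriminant of a conic Ax^2 + Bxy + Cy^2 + ... = 0 is B^2 - 4AC.
B^2 = (-10)^2 = 100
4AC = 4*(-7)*4 = -112
Discriminant = 100 + 112 = 212

212


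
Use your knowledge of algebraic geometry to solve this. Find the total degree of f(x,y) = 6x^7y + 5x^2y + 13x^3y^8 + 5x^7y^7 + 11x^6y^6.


Examine each term for its total degree (sum of exponents).
  Term '6x^7y' has total degree 7+1 = 8.
  Term '5x^2y' has total degree 2+1 = 3.
  Term '13x^3y^8' has total degree 3+8 = 11.
  Term '5x^7y^7' has total degree 7+7 = 14.
  Term '11x^6y^6' has total degree 6+6 = 12.
The maximum total degree among all terms is 14.

14


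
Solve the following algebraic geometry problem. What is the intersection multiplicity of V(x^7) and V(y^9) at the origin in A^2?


The intersection multiplicity of V(x^a) and V(y^b) at the origin is:
I(O; V(x^7), V(y^9)) = dim_k(k[x,y]/(x^7, y^9))
A basis for k[x,y]/(x^7, y^9) is the set of monomials x^i * y^j
where 0 <= i < 7 and 0 <= j < 9.
The number of such monomials is 7 * 9 = 63

63


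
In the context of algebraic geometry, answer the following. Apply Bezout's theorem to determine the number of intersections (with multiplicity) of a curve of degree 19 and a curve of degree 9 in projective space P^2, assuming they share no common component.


Bezout's theorem states the intersection count equals the product of degrees.
Intersection count = 19 * 9 = 171

171


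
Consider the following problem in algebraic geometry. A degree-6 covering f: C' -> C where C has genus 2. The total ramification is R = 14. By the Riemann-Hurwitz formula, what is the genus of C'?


Riemann-Hurwitz formula: 2g' - 2 = d(2g - 2) + R
Given: d = 6, g = 2, R = 14
2g' - 2 = 6*(2*2 - 2) + 14
2g' - 2 = 6*2 + 14
2g' - 2 = 12 + 14 = 26
2g' = 28
g' = 14

14


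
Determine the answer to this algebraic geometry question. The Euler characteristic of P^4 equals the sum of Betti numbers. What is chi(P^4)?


The complex projective space P^4 has one cell in each even real dimension 0, 2, ..., 8.
The cohomology groups are H^{2k}(P^4) = Z for k = 0,...,4, and 0 otherwise.
Euler characteristic = sum of Betti numbers = 1 per even-dimensional cohomology group.
chi(P^4) = 4 + 1 = 5

5


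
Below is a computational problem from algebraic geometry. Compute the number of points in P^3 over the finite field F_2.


P^3(F_2) has (q^(n+1) - 1)/(q - 1) points.
= 2^3 + 2^2 + 2^1 + 2^0
= 8 + 4 + 2 + 1
= 15

15


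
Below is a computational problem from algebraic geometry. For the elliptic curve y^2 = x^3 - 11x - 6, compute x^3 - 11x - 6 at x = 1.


Compute x^3 - 11x - 6 at x = 1:
x^3 = 1^3 = 1
(-11)*x = (-11)*1 = -11
Sum: 1 - 11 - 6 = -16

-16


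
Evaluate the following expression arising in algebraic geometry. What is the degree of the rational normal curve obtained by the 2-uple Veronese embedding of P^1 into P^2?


The rational normal curve in P^2 is the image of P^1 under the 2-uple Veronese.
A general hyperplane in P^2 pulls back to a degree-2 form on P^1, which has 2 zeros,
so the curve meets a general hyperplane in 2 points. Degree = 2.

2


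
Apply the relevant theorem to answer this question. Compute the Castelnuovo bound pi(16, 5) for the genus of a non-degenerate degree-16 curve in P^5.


Castelnuovo's bound: write d - 1 = m(r-1) + epsilon with 0 <= epsilon < r-1.
d - 1 = 16 - 1 = 15
r - 1 = 5 - 1 = 4
15 = 3*4 + 3, so m = 3, epsilon = 3
pi(d, r) = m(m-1)(r-1)/2 + m*epsilon
= 3*2*4/2 + 3*3
= 24/2 + 9
= 12 + 9 = 21

21


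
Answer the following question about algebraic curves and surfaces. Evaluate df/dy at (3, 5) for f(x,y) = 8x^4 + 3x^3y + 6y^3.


df/dy = 3*x^3 + 3*6*y^2
At (3,5): 3*3^3 + 3*6*5^2
= 81 + 450
= 531

531


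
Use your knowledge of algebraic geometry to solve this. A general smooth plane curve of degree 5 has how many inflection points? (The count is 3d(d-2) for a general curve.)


For a general smooth plane curve C of degree d, the inflection points are
the intersection of C with its Hessian curve, which has degree 3(d-2).
By Bezout, the total intersection number is d * 3(d-2) = 5 * 9 = 45.
For a general curve every flex is ordinary, so each contributes
multiplicity 1 to C·Hess(C), and the number of distinct inflection
points is 3d(d-2).
Inflection points = 3*5*(5-2) = 3*5*3 = 45

45


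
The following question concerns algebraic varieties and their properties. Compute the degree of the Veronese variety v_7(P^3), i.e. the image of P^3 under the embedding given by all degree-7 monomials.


The Veronese variety v_7(P^3) has degree d^r.
d^r = 7^3 = 343

343


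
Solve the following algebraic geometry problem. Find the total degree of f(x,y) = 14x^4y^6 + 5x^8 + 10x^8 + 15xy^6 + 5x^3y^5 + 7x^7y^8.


Examine each term for its total degree (sum of exponents).
  Term '14x^4y^6' has total degree 4+6 = 10.
  Term '5x^8' has total degree 8+0 = 8.
  Term '10x^8' has total degree 8+0 = 8.
  Term '15xy^6' has total degree 1+6 = 7.
  Term '5x^3y^5' has total degree 3+5 = 8.
  Term '7x^7y^8' has total degree 7+8 = 15.
The maximum total degree among all terms is 15.

15


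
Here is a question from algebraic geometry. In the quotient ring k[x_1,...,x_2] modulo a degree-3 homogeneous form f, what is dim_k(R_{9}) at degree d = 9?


For R = k[x_1,...,x_n]/(f) with f homogeneous of degree e:
The Hilbert series is (1 - t^e)/(1 - t)^n.
So h(d) = C(d+n-1, n-1) - C(d-e+n-1, n-1) for d >= e.
With n=2, e=3, d=9:
C(9+2-1, 2-1) = C(10, 1) = 10
C(9-3+2-1, 2-1) = C(7, 1) = 7
h(9) = 10 - 7 = 3

3


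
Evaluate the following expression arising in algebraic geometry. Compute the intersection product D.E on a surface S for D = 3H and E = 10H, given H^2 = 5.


Using bilinearity of the intersection pairing on a surface S:
(aH).(bH) = ab * (H.H)
We have H^2 = 5.
D.E = (3H).(10H) = 3*10*5
= 30*5
= 150

150


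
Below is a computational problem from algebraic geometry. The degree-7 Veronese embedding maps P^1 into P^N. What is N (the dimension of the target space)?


The Veronese embedding v_d: P^n -> P^N maps each point to all
degree-d monomials in n+1 homogeneous coordinates.
N = C(n+d, d) - 1
N = C(1+7, 7) - 1
N = C(8, 7) - 1
C(8, 7) = 8
N = 8 - 1 = 7

7


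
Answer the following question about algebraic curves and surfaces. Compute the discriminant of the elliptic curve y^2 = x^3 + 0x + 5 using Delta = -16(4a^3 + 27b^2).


Compute each component:
4a^3 = 4*0^3 = 4*0 = 0
27b^2 = 27*5^2 = 27*25 = 675
4a^3 + 27b^2 = 0 + 675 = 675
Delta = -16*675 = -10800

-10800


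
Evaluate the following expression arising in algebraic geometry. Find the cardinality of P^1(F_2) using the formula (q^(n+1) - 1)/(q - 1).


P^1(F_2) has (q^(n+1) - 1)/(q - 1) points.
= 2^1 + 2^0
= 2 + 1
= 3

3


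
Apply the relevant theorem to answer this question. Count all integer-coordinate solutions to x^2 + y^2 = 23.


Systematically check integer values of x where x^2 <= 23.
For each valid x, check if 23 - x^2 is a perfect square.
Total integer solutions found: 0

0


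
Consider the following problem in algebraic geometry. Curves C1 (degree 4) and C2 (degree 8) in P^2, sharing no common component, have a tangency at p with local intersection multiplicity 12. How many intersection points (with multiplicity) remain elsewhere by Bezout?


By Bezout's theorem, the total intersection number is d1 * d2.
Total = 4 * 8 = 32
Intersection multiplicity at p = 12
Remaining intersections = 32 - 12 = 20

20


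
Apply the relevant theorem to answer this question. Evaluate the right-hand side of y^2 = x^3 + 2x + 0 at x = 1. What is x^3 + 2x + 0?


Compute x^3 + 2x + 0 at x = 1:
x^3 = 1^3 = 1
2*x = 2*1 = 2
Sum: 1 + 2 + 0 = 3

3


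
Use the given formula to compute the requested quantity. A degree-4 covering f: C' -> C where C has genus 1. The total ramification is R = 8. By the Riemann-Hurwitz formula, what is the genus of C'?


Riemann-Hurwitz formula: 2g' - 2 = d(2g - 2) + R
Given: d = 4, g = 1, R = 8
2g' - 2 = 4*(2*1 - 2) + 8
2g' - 2 = 4*0 + 8
2g' - 2 = 0 + 8 = 8
2g' = 10
g' = 5

5


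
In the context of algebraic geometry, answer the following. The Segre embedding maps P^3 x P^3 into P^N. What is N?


The Segre embedding maps P^m x P^n into P^N via
all products of coordinates from each factor.
N = (m+1)(n+1) - 1
N = (3+1)(3+1) - 1
N = 4*4 - 1
N = 16 - 1 = 15

15


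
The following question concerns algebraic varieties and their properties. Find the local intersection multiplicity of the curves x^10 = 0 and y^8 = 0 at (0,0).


The intersection multiplicity of V(x^a) and V(y^b) at the origin is:
I(O; V(x^10), V(y^8)) = dim_k(k[x,y]/(x^10, y^8))
A basis for k[x,y]/(x^10, y^8) is the set of monomials x^i * y^j
where 0 <= i < 10 and 0 <= j < 8.
The number of such monomials is 10 * 8 = 80

80


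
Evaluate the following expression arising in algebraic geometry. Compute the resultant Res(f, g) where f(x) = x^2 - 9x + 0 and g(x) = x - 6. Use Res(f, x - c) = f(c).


For Res(f, x - c), we evaluate f at x = c.
f(6) = 6^2 - 9*6 + 0
= 36 - 54 + 0
= -18 + 0 = -18
Res(f, g) = -18

-18


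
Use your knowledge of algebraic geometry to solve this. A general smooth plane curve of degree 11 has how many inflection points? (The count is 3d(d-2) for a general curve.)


For a general smooth plane curve C of degree d, the inflection points are
the intersection of C with its Hessian curve, which has degree 3(d-2).
By Bezout, the total intersection number is d * 3(d-2) = 11 * 27 = 297.
For a general curve every flex is ordinary, so each contributes
multiplicity 1 to C·Hess(C), and the number of distinct inflection
points is 3d(d-2).
Inflection points = 3*11*(11-2) = 3*11*9 = 297

297


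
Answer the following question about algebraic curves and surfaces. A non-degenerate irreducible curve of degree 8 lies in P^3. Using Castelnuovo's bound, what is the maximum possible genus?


Castelnuovo's bound: write d - 1 = m(r-1) + epsilon with 0 <= epsilon < r-1.
d - 1 = 8 - 1 = 7
r - 1 = 3 - 1 = 2
7 = 3*2 + 1, so m = 3, epsilon = 1
pi(d, r) = m(m-1)(r-1)/2 + m*epsilon
= 3*2*2/2 + 3*1
= 12/2 + 3
= 6 + 3 = 9

9


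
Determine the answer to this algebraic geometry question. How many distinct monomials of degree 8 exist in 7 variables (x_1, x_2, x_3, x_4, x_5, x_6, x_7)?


The number of degree-8 monomials in 7 variables is C(d+n-1, n-1).
= C(8+7-1, 7-1) = C(14, 6)
= 3003

3003


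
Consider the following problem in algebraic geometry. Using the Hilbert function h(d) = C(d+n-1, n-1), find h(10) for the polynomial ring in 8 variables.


The Hilbert function for the polynomial ring in 8 variables is:
h(d) = C(d+n-1, n-1)
h(10) = C(10+8-1, 8-1) = C(17, 7)
= 17! / (7! * 10!)
= 19448

19448


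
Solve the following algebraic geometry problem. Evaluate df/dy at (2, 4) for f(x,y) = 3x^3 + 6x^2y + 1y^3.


df/dy = 6*x^2 + 3*1*y^2
At (2,4): 6*2^2 + 3*1*4^2
= 24 + 48
= 72

72


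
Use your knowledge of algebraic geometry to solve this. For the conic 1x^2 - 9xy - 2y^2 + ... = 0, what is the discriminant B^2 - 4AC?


The discriminant of a conic Ax^2 + Bxy + Cy^2 + ... = 0 is B^2 - 4AC.
B^2 = (-9)^2 = 81
4AC = 4*1*(-2) = -8
Discriminant = 81 + 8 = 89

89


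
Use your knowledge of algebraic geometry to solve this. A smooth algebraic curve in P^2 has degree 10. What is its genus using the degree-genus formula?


Using the genus formula for smooth plane curves:
g = (d-1)(d-2)/2
g = (10-1)(10-2)/2
g = 9*8/2
g = 72/2 = 36

36


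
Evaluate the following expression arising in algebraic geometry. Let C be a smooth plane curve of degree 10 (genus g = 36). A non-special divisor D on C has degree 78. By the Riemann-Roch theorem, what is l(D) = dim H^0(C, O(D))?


First, compute the genus of a smooth plane curve of degree 10:
g = (d-1)(d-2)/2 = (10-1)(10-2)/2 = 36
For a non-special divisor D (i.e., h^1(D) = 0), Riemann-Roch gives:
l(D) = deg(D) - g + 1
Since deg(D) = 78 >= 2g - 1 = 71, D is non-special.
l(D) = 78 - 36 + 1 = 43

43


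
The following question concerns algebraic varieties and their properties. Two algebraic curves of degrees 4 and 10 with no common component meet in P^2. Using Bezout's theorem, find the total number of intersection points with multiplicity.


Bezout's theorem states the intersection count equals the product of degrees.
Intersection count = 4 * 10 = 40

40


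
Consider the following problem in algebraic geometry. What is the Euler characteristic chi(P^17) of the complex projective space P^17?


The complex projective space P^17 has one cell in each even real dimension 0, 2, ..., 34.
The cohomology groups are H^{2k}(P^17) = Z for k = 0,...,17, and 0 otherwise.
Euler characteristic = sum of Betti numbers = 1 per even-dimensional cohomology group.
chi(P^17) = 17 + 1 = 18

18


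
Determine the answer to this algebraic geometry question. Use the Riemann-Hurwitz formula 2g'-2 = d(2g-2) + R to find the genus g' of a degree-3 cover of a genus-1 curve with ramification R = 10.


Riemann-Hurwitz formula: 2g' - 2 = d(2g - 2) + R
Given: d = 3, g = 1, R = 10
2g' - 2 = 3*(2*1 - 2) + 10
2g' - 2 = 3*0 + 10
2g' - 2 = 0 + 10 = 10
2g' = 12
g' = 6

6


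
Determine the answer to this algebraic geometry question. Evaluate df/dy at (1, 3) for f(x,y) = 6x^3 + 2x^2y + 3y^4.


df/dy = 2*x^2 + 4*3*y^3
At (1,3): 2*1^2 + 4*3*3^3
= 2 + 324
= 326

326


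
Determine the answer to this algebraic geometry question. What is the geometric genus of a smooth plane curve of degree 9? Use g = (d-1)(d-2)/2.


Using the genus formula for smooth plane curves:
g = (d-1)(d-2)/2
g = (9-1)(9-2)/2
g = 8*7/2
g = 56/2 = 28

28


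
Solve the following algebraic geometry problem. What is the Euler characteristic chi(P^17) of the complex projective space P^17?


The complex projective space P^17 has one cell in each even real dimension 0, 2, ..., 34.
The cohomology groups are H^{2k}(P^17) = Z for k = 0,...,17, and 0 otherwise.
Euler characteristic = sum of Betti numbers = 1 per even-dimensional cohomology group.
chi(P^17) = 17 + 1 = 18

18


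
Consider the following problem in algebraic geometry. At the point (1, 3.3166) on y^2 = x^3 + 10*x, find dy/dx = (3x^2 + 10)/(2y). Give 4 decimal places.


Using implicit differentiation of y^2 = x^3 + 10*x:
2y * dy/dx = 3x^2 + 10
dy/dx = (3x^2 + 10)/(2y)
Numerator: 3*1^2 + 10 = 13
Denominator: 2*3.3166 = 6.6332
dy/dx = 13/6.6332 = 1.9598

1.9598


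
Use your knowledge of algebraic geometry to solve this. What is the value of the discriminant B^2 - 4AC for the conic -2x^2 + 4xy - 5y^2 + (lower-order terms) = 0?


The discriminant of a conic Ax^2 + Bxy + Cy^2 + ... = 0 is B^2 - 4AC.
B^2 = 4^2 = 16
4AC = 4*(-2)*(-5) = 40
Discriminant = 16 - 40 = -24

-24


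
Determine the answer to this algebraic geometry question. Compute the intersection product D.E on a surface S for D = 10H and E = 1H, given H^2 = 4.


Using bilinearity of the intersection pairing on a surface S:
(aH).(bH) = ab * (H.H)
We have H^2 = 4.
D.E = (10H).(1H) = 10*1*4
= 10*4
= 40

40


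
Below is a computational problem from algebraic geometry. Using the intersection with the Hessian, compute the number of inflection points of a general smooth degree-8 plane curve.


For a general smooth plane curve C of degree d, the inflection points are
the intersection of C with its Hessian curve, which has degree 3(d-2).
By Bezout, the total intersection number is d * 3(d-2) = 8 * 18 = 144.
For a general curve every flex is ordinary, so each contributes
multiplicity 1 to C·Hess(C), and the number of distinct inflection
points is 3d(d-2).
Inflection points = 3*8*(8-2) = 3*8*6 = 144

144


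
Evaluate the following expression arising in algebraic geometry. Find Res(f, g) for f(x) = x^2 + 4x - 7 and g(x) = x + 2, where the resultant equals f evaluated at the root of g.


For Res(f, x - c), we evaluate f at x = c.
f(-2) = (-2)^2 + 4*(-2) - 7
= 4 - 8 - 7
= -4 - 7 = -11
Res(f, g) = -11

-11


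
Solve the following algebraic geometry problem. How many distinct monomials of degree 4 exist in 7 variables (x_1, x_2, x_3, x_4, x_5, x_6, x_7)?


The number of degree-4 monomials in 7 variables is C(d+n-1, n-1).
= C(4+7-1, 7-1) = C(10, 6)
= 210

210


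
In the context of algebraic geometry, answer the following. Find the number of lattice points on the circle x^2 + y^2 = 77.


Systematically check integer values of x where x^2 <= 77.
For each valid x, check if 77 - x^2 is a perfect square.
Total integer solutions found: 0

0


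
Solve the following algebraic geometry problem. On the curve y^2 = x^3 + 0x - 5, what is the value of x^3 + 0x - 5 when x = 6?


Compute x^3 + 0x - 5 at x = 6:
x^3 = 6^3 = 216
0*x = 0*6 = 0
Sum: 216 + 0 - 5 = 211

211


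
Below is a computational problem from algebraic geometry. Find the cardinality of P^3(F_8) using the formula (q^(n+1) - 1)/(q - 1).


P^3(F_8) has (q^(n+1) - 1)/(q - 1) points.
= 8^3 + 8^2 + 8^1 + 8^0
= 512 + 64 + 8 + 1
= 585

585


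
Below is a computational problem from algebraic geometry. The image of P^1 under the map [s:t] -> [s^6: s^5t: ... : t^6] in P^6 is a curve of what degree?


The rational normal curve in P^6 is the image of P^1 under the 6-uple Veronese.
A general hyperplane in P^6 pulls back to a degree-6 form on P^1, which has 6 zeros,
so the curve meets a general hyperplane in 6 points. Degree = 6.

6


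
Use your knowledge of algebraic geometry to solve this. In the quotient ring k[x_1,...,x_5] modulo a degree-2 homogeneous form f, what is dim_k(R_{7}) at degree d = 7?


For R = k[x_1,...,x_n]/(f) with f homogeneous of degree e:
The Hilbert series is (1 - t^e)/(1 - t)^n.
So h(d) = C(d+n-1, n-1) - C(d-e+n-1, n-1) for d >= e.
With n=5, e=2, d=7:
C(7+5-1, 5-1) = C(11, 4) = 330
C(7-2+5-1, 5-1) = C(9, 4) = 126
h(7) = 330 - 126 = 204

204


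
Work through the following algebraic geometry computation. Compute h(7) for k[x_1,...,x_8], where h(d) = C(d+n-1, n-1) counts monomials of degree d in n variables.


The Hilbert function for the polynomial ring in 8 variables is:
h(d) = C(d+n-1, n-1)
h(7) = C(7+8-1, 8-1) = C(14, 7)
= 14! / (7! * 7!)
= 3432

3432


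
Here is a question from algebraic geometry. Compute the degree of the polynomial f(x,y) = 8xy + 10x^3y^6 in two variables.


Examine each term for its total degree (sum of exponents).
  Term '8xy' has total degree 1+1 = 2.
  Term '10x^3y^6' has total degree 3+6 = 9.
The maximum total degree among all terms is 9.

9


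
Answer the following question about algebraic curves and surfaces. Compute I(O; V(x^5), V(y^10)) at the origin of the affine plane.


The intersection multiplicity of V(x^a) and V(y^b) at the origin is:
I(O; V(x^5), V(y^10)) = dim_k(k[x,y]/(x^5, y^10))
A basis for k[x,y]/(x^5, y^10) is the set of monomials x^i * y^j
where 0 <= i < 5 and 0 <= j < 10.
The number of such monomials is 5 * 10 = 50

50


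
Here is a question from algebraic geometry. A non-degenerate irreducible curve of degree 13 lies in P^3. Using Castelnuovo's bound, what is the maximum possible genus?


Castelnuovo's bound: write d - 1 = m(r-1) + epsilon with 0 <= epsilon < r-1.
d - 1 = 13 - 1 = 12
r - 1 = 3 - 1 = 2
12 = 6*2 + 0, so m = 6, epsilon = 0
pi(d, r) = m(m-1)(r-1)/2 + m*epsilon
= 6*5*2/2 + 6*0
= 60/2 + 0
= 30 + 0 = 30

30


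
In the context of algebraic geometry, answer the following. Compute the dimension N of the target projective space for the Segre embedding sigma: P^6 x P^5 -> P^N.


The Segre embedding maps P^m x P^n into P^N via
all products of coordinates from each factor.
N = (m+1)(n+1) - 1
N = (6+1)(5+1) - 1
N = 7*6 - 1
N = 42 - 1 = 41

41


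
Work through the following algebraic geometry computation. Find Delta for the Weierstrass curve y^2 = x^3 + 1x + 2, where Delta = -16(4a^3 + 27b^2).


Compute each component:
4a^3 = 4*1^3 = 4*1 = 4
27b^2 = 27*2^2 = 27*4 = 108
4a^3 + 27b^2 = 4 + 108 = 112
Delta = -16*112 = -1792

-1792
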